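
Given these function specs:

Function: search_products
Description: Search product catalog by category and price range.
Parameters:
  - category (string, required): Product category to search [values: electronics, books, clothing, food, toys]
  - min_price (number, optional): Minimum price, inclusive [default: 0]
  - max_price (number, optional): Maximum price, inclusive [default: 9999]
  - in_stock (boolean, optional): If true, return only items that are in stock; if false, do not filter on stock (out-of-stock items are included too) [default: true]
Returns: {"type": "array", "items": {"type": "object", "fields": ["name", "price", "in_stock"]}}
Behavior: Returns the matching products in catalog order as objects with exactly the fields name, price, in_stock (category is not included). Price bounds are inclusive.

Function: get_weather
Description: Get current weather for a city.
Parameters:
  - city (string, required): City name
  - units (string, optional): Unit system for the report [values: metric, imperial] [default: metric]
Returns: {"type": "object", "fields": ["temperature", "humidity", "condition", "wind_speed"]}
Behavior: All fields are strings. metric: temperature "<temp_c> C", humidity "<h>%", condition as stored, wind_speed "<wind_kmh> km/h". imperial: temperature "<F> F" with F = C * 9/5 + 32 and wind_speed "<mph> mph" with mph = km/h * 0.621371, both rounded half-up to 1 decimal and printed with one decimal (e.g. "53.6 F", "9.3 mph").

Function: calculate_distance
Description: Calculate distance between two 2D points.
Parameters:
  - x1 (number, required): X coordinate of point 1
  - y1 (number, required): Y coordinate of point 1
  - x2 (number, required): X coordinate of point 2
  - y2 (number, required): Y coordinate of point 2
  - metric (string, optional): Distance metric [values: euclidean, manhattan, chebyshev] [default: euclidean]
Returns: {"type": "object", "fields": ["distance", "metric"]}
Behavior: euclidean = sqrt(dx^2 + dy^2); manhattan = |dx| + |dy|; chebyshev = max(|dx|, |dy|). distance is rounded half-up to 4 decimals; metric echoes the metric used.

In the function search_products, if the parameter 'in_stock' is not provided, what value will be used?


The search_products spec declares:
  - in_stock (boolean, optional): If true, return only items that are in stock; if false, do not filter on stock (out-of-stock items are included too) [default: true]
Default:
true


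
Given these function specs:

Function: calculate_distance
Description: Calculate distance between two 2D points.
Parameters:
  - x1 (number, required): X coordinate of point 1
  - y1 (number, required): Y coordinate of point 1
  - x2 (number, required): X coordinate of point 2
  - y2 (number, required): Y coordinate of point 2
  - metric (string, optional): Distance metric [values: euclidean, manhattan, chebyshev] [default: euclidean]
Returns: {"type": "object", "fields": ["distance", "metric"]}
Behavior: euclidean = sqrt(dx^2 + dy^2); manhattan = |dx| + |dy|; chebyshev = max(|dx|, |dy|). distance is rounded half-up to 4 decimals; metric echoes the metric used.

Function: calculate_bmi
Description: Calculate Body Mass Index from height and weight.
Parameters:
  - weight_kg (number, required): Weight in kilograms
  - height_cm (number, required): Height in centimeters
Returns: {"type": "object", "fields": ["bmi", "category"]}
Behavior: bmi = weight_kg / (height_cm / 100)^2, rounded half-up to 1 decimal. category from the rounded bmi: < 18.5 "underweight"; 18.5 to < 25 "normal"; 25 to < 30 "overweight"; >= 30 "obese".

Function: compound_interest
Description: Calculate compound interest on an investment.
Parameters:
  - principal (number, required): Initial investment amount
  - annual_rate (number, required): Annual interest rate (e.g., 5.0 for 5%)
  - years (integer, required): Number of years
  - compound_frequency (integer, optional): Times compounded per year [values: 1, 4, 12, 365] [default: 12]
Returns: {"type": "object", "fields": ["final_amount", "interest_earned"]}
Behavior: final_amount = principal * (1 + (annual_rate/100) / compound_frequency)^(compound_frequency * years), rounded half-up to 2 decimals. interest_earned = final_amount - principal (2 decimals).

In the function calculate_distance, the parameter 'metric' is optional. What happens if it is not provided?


The calculate_distance spec declares:
  - metric (string, optional): Distance metric [values: euclidean, manhattan, chebyshev] [default: euclidean]
It defaults to euclidean


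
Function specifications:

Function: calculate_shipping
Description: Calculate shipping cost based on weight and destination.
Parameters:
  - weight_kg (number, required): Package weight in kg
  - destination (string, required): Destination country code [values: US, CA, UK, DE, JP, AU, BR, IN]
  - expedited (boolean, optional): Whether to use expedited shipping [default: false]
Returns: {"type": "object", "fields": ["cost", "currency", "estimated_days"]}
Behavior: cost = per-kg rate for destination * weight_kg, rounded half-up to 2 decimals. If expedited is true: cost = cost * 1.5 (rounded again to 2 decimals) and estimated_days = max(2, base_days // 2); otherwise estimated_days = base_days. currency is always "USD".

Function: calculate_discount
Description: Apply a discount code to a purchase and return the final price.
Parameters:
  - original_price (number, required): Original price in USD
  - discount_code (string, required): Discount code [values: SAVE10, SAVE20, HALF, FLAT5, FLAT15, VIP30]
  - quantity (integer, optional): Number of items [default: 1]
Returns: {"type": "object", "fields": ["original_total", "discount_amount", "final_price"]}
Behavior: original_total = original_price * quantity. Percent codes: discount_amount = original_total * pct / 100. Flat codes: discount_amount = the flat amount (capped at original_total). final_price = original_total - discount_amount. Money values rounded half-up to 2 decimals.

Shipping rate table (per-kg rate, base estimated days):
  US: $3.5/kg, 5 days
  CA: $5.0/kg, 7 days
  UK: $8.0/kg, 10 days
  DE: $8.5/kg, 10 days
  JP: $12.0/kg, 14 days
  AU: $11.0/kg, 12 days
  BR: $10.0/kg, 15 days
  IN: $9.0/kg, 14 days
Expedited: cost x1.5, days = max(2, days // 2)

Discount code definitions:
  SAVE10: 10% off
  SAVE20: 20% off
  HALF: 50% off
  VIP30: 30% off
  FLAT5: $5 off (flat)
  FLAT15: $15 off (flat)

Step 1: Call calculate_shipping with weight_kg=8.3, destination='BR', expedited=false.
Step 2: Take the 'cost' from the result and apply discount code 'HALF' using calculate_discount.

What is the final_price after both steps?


Step 1: calculate_shipping(weight_kg=8.3, destination=BR, expedited=false)
  Rate for BR: $10.0/kg, base 15 days
  cost = 10.0 * 8.3 = 83 -> 83.00
  expedited not set/false: estimated_days = 15
  -> cost = 83.00 USD
Step 2: calculate_discount(original_price=83.0, discount_code=HALF, quantity=1)
  original_total = 83.0 * 1 = 83.00
  HALF = 50% off: discount_amount = 83.00 * 50/100 = 41.5 -> 41.50
  final_price = 83.00 - 41.50 = 41.50
  -> final_price = 41.50
$41.50


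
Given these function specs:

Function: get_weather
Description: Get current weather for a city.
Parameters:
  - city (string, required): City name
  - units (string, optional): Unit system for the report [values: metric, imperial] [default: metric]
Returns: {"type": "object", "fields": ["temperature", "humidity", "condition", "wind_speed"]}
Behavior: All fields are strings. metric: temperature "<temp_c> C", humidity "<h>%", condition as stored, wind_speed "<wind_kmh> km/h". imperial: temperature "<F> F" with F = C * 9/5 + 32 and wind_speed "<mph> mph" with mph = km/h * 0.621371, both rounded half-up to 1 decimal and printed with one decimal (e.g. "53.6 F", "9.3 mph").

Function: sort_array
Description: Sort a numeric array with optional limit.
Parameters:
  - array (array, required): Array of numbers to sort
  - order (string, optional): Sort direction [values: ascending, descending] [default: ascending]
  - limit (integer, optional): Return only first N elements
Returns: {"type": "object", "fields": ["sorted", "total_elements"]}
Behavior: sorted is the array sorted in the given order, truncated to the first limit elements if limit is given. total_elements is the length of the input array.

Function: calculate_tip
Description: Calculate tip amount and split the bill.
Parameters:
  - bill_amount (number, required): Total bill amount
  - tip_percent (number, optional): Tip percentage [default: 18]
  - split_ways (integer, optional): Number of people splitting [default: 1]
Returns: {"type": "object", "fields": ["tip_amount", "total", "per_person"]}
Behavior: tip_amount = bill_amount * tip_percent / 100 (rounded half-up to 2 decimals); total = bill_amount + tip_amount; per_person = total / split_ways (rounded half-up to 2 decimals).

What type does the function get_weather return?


The get_weather spec declares Returns: {"type": "object", "fields": ["temperature", "humidity", "condition", "wind_speed"]}
Type:
object


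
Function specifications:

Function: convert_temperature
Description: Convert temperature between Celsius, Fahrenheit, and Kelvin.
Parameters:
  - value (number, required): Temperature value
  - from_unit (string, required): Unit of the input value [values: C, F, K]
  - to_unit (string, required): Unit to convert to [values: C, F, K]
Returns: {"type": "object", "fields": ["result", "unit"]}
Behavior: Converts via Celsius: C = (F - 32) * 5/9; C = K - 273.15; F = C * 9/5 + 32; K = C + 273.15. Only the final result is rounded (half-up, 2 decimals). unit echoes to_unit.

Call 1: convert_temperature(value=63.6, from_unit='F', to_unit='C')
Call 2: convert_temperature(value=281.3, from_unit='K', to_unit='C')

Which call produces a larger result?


Call 1:
  To C: (63.6 - 32) * 5/9 = 17.555556
  Target is C: 17.555556
  Round to 2 decimals: 17.56
  -> 17.56 C
Call 2:
  To C: 281.3 - 273.15 = 8.15
  Target is C: 8.15
  Round to 2 decimals: 8.15
  -> 8.15 C
Call 1 (17.56 C)


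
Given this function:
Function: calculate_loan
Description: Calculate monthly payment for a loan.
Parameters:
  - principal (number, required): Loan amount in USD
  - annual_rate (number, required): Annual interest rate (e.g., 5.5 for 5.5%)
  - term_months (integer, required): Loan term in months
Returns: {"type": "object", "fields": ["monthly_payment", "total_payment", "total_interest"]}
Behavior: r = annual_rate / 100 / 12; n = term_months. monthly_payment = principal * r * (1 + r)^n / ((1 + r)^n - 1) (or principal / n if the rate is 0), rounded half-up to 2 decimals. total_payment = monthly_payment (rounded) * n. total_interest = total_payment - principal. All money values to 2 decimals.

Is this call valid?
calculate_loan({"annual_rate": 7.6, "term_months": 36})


Checking required parameters...
Missing required parameter: principal
Invalid - missing required parameter 'principal'


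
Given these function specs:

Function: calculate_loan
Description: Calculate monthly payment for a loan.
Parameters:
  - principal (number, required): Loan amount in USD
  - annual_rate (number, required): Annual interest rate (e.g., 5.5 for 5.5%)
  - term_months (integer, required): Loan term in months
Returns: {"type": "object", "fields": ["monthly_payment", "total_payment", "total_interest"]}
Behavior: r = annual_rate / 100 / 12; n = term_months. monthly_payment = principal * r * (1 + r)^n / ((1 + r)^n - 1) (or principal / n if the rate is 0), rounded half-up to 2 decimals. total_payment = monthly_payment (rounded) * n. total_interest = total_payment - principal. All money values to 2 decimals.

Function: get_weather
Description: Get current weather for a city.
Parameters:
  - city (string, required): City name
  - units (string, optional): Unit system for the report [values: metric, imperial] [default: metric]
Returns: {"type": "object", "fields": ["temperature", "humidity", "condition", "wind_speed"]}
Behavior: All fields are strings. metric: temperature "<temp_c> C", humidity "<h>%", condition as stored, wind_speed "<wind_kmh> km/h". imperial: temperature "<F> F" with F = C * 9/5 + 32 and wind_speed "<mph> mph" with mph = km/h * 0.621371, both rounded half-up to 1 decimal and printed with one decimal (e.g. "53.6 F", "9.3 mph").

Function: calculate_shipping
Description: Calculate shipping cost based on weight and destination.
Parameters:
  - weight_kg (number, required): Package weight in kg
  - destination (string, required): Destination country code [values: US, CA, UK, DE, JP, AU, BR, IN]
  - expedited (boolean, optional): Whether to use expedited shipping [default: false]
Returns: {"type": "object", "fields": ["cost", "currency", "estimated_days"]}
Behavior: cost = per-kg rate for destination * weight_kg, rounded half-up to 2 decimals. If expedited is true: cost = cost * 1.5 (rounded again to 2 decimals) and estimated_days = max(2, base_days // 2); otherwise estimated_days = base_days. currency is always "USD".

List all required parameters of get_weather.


Parameters of get_weather and their required/optional flag:
  city: required
  units: optional
city


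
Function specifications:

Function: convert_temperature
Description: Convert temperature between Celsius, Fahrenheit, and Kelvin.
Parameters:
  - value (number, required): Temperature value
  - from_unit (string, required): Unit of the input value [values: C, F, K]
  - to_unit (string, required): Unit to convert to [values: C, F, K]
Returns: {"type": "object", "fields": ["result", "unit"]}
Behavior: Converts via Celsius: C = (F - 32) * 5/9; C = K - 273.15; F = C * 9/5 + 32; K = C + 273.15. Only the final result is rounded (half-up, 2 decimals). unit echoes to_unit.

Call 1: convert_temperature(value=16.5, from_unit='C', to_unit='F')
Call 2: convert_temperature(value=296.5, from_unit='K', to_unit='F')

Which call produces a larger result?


Call 1:
  Input already in C: 16.5
  To F: 16.5 * 9/5 + 32 = 61.7
  Round to 2 decimals: 61.7
  -> 61.7 F
Call 2:
  To C: 296.5 - 273.15 = 23.35
  To F: 23.35 * 9/5 + 32 = 74.03
  Round to 2 decimals: 74.03
  -> 74.03 F
Call 2 (74.03 F)


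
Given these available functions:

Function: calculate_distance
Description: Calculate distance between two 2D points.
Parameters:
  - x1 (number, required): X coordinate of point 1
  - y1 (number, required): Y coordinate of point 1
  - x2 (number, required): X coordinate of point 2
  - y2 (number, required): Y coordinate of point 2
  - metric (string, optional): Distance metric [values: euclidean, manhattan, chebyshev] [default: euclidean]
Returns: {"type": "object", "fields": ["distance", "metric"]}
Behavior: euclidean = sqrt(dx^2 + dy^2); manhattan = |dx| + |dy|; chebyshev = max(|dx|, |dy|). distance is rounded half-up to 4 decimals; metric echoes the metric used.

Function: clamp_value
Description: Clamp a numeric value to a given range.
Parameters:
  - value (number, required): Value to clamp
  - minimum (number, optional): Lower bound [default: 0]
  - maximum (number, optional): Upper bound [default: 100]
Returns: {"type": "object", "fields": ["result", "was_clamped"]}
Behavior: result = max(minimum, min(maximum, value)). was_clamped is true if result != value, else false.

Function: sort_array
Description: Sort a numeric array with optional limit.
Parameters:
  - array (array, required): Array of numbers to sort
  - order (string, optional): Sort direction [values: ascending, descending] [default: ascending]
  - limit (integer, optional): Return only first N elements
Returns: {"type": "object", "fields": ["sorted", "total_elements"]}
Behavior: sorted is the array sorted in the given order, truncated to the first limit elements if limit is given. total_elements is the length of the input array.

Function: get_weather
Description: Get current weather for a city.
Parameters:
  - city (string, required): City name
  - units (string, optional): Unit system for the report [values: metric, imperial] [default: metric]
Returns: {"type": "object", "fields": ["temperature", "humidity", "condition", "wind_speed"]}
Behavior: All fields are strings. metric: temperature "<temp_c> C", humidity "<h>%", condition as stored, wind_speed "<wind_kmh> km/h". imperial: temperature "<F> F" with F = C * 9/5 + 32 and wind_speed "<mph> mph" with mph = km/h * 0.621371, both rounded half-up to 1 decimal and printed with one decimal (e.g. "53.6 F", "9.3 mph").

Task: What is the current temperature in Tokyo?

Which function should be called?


The task needs a function whose description is: Get current weather for a city.
get_weather


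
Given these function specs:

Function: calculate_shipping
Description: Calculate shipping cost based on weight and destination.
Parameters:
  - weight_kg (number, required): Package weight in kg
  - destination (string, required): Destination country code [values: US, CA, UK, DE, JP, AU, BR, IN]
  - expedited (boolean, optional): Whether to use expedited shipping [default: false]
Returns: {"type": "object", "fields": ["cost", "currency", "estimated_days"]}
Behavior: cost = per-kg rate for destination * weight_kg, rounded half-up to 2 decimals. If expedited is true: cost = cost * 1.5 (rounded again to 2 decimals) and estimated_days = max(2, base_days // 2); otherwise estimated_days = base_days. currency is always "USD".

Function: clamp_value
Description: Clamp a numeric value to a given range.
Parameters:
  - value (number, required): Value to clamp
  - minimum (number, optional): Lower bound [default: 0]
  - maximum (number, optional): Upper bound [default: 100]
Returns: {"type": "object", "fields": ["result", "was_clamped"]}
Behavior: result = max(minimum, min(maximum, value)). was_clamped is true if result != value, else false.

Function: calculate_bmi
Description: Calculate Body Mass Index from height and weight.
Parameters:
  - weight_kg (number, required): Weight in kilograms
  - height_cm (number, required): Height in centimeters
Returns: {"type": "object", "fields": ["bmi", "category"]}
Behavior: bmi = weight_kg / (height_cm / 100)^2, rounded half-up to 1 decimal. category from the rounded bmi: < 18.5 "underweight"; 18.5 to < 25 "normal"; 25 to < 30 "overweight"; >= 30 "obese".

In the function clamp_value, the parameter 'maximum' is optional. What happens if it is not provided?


The clamp_value spec declares:
  - maximum (number, optional): Upper bound [default: 100]
It defaults to 100


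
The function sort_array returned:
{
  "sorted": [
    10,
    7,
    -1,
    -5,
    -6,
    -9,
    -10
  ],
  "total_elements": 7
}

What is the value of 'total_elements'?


7


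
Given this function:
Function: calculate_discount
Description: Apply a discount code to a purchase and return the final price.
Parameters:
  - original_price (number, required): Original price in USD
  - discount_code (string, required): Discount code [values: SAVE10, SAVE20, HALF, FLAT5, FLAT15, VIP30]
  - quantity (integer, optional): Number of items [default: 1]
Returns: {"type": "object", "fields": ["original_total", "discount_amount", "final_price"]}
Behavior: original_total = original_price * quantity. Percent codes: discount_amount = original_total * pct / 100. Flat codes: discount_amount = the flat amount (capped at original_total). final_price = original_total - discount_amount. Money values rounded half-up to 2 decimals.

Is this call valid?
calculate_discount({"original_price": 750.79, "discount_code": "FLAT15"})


Checking all required parameters present and types match... All valid.
Valid


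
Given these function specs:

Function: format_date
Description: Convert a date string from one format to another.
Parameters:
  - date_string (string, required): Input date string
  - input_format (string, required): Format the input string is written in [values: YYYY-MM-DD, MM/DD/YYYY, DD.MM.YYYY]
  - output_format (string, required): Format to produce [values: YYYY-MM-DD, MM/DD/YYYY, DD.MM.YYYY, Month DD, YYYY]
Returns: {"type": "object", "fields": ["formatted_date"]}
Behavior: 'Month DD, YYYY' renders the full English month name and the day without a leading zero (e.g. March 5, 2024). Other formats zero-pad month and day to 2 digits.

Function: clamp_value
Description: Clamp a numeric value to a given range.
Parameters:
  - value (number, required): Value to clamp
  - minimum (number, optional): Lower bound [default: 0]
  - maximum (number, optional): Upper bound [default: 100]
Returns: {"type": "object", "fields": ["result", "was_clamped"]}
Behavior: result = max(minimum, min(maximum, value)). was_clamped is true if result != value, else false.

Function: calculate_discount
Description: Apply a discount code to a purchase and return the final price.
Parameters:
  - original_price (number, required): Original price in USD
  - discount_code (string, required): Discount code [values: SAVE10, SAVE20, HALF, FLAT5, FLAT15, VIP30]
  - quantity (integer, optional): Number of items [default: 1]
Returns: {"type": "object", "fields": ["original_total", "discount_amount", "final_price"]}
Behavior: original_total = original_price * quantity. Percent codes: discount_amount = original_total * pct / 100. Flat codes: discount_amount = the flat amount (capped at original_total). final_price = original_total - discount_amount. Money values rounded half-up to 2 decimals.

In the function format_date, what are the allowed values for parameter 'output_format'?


The format_date spec declares:
  - output_format (string, required): Format to produce [values: YYYY-MM-DD, MM/DD/YYYY, DD.MM.YYYY, Month DD, YYYY]
Allowed values:
YYYY-MM-DD, MM/DD/YYYY, DD.MM.YYYY, Month DD, YYYY


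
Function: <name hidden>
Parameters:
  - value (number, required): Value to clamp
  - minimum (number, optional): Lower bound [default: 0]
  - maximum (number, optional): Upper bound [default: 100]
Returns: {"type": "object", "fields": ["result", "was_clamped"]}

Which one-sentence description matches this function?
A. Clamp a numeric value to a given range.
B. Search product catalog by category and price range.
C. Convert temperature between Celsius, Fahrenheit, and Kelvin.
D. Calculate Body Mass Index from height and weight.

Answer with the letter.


Parameters value, minimum, maximum and return ["result", "was_clamped"] fit: Clamp a numeric value to a given range.
A


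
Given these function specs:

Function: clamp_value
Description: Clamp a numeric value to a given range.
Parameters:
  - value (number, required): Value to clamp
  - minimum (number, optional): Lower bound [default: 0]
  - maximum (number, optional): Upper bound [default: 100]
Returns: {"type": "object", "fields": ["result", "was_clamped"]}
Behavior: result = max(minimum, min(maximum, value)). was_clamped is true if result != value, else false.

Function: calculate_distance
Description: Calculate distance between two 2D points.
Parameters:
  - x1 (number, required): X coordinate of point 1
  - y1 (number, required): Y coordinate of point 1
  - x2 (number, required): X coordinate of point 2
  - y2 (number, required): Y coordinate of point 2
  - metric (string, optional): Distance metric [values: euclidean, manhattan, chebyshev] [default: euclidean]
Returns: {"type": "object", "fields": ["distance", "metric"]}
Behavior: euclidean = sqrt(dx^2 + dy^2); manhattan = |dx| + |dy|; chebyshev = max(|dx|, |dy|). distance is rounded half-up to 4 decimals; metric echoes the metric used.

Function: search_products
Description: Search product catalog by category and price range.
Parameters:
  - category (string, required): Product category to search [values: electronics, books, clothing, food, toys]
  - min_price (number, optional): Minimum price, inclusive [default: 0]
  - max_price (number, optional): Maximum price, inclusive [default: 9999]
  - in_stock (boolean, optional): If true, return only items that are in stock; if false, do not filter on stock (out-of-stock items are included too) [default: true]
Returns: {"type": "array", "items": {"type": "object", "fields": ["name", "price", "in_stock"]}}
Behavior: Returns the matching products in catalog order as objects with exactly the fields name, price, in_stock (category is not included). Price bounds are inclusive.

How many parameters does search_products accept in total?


Parameters of search_products: category (required), min_price (optional), max_price (optional), in_stock (optional)
Total:
4


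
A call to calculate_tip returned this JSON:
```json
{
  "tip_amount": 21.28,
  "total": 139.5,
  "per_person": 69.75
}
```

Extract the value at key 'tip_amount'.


21.28


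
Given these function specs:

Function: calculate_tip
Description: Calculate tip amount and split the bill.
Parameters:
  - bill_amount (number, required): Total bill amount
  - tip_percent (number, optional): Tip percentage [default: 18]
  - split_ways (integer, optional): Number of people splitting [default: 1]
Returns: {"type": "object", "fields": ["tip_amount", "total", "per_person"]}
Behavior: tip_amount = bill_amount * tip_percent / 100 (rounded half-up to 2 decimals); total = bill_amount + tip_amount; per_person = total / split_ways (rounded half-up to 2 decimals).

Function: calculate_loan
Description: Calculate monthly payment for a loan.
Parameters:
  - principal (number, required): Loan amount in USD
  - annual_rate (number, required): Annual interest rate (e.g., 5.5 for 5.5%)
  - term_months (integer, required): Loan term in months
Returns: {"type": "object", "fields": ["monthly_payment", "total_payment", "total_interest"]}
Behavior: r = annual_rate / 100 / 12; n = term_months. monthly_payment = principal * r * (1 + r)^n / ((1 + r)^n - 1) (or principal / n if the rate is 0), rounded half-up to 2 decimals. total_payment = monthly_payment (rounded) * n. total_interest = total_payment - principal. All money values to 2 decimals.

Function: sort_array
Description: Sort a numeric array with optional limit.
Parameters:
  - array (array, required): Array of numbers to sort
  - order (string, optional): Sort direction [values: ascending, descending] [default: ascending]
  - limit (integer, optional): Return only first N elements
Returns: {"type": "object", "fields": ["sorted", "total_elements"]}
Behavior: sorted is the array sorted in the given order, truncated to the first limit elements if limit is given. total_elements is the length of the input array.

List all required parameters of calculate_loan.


Parameters of calculate_loan and their required/optional flag:
  principal: required
  annual_rate: required
  term_months: required
annual_rate, principal, term_months


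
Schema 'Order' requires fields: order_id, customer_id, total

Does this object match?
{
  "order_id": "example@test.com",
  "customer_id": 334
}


Checking required fields...
Missing: total
Invalid - missing required field 'total'


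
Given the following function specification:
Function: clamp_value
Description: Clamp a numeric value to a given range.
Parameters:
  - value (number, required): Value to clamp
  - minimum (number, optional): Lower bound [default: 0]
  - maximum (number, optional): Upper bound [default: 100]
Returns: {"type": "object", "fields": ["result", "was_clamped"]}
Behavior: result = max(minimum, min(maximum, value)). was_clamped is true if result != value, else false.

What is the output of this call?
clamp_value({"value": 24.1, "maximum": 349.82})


Defaults applied: minimum=0
result = max(0, min(349.82, 24.1)) = max(0, 24.1) = 24.1
was_clamped = (24.1 != 24.1) = false
Output:
{"result": 24.1, "was_clamped": false}


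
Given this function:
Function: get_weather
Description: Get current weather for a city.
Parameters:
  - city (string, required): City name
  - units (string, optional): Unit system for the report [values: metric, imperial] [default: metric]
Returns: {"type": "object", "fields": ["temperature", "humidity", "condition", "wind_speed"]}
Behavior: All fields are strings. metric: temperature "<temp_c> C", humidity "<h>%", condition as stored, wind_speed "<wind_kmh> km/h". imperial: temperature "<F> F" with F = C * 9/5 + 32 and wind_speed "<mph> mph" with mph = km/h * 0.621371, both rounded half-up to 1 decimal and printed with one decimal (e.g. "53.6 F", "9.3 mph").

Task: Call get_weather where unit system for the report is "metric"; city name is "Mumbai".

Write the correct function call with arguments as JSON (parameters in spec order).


Mapping each described value to its parameter name:
  'Unit system for the report' -> units = "metric"
  'City name' -> city = "Mumbai"
get_weather({"city": "Mumbai", "units": "metric"})


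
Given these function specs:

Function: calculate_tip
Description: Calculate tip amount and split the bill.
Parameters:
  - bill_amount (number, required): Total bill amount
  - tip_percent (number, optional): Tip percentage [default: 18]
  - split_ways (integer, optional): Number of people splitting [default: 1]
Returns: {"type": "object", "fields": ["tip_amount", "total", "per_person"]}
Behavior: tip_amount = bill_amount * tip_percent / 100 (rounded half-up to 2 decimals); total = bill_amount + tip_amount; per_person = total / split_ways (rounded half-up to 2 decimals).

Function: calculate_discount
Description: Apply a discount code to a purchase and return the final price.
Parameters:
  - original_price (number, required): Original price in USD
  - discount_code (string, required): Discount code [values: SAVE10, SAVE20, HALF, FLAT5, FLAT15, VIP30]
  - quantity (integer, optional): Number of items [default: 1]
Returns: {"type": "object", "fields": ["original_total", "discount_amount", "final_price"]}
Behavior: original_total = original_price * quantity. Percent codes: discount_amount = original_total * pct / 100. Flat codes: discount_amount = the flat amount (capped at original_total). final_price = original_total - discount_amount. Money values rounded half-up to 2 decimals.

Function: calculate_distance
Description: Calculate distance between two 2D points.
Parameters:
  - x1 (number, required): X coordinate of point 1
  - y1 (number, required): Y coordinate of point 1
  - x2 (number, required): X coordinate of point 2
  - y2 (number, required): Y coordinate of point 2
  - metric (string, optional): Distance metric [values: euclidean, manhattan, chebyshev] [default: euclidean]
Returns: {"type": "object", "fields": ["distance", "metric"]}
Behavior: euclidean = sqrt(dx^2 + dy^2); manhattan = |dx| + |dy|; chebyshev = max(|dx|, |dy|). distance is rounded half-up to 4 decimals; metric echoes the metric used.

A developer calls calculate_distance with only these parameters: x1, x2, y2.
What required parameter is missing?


Required parameters: x1, y1, x2, y2
Provided: x1, x2, y2
Missing: y1
y1


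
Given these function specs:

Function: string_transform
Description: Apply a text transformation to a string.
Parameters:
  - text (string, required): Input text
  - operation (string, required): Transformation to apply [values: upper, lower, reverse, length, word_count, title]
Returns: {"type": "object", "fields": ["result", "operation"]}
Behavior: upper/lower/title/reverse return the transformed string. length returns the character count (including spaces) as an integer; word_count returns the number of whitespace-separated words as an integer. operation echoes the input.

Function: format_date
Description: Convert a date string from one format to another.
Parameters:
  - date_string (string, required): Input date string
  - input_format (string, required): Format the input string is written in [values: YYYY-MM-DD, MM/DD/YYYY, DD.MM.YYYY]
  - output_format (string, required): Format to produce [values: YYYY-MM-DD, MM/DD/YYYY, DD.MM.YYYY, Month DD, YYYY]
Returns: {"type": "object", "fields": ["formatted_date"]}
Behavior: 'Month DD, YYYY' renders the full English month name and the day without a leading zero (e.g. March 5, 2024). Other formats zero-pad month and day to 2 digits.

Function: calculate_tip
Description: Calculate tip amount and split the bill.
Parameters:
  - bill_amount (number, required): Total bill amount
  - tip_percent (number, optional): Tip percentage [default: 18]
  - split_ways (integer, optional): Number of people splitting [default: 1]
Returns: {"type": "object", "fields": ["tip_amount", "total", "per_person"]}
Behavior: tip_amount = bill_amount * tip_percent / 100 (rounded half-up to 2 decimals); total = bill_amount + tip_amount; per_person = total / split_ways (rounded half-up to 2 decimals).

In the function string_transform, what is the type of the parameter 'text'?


The string_transform spec declares:
  - text (string, required): Input text
Type:
string


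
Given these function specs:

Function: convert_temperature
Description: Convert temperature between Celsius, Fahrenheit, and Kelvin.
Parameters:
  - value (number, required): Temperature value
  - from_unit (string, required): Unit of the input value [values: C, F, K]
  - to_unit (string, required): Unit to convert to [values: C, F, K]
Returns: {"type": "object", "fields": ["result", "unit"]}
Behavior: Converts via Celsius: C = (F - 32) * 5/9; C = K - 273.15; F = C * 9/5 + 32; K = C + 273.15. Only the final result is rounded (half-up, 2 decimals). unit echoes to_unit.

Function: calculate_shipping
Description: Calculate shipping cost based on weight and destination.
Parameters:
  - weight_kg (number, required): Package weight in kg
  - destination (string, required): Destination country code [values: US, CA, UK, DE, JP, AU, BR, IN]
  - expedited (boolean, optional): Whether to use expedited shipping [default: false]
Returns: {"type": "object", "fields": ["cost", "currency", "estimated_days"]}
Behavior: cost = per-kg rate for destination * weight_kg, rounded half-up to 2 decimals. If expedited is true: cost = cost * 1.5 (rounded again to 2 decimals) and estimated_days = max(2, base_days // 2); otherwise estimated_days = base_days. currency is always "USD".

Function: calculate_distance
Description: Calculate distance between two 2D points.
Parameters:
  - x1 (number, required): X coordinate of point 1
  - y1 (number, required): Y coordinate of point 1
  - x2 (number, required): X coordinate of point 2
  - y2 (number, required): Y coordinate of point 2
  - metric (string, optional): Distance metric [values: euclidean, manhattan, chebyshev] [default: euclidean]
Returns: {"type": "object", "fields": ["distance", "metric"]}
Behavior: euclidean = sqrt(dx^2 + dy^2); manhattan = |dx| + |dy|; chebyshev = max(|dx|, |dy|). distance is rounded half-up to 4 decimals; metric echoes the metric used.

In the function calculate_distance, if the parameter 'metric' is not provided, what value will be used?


The calculate_distance spec declares:
  - metric (string, optional): Distance metric [values: euclidean, manhattan, chebyshev] [default: euclidean]
Default:
euclidean


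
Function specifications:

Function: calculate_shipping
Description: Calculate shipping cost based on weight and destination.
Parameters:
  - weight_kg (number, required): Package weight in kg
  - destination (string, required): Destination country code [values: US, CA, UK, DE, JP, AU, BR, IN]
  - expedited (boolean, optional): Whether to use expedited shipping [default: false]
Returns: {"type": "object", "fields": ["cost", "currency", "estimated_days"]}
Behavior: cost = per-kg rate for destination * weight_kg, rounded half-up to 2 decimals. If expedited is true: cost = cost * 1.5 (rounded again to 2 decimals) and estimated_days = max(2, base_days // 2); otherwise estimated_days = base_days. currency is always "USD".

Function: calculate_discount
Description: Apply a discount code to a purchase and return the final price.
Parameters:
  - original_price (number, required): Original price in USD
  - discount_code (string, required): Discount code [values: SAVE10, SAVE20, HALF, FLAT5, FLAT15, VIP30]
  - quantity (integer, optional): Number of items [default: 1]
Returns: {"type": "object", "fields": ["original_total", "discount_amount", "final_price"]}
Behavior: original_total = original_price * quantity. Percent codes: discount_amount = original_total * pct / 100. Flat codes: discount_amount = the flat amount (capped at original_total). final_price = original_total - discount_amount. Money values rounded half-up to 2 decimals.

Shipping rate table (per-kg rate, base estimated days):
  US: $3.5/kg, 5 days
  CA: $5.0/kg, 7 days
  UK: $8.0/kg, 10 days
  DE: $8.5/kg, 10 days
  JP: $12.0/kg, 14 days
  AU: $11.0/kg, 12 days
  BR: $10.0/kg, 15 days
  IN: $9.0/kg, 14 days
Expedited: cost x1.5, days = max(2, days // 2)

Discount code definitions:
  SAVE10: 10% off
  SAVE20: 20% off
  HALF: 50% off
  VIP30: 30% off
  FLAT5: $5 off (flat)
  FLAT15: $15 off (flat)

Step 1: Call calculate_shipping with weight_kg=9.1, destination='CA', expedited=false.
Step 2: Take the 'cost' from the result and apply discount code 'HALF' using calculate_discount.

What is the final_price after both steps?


Step 1: calculate_shipping(weight_kg=9.1, destination=CA, expedited=false)
  Rate for CA: $5.0/kg, base 7 days
  cost = 5.0 * 9.1 = 45.5 -> 45.50
  expedited not set/false: estimated_days = 7
  -> cost = 45.50 USD
Step 2: calculate_discount(original_price=45.5, discount_code=HALF, quantity=1)
  original_total = 45.5 * 1 = 45.50
  HALF = 50% off: discount_amount = 45.50 * 50/100 = 22.75 -> 22.75
  final_price = 45.50 - 22.75 = 22.75
  -> final_price = 22.75
$22.75


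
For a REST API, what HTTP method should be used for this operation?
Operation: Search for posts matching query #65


GET = read, POST = create, PUT = update/replace, DELETE = remove
This operation is a read.
GET


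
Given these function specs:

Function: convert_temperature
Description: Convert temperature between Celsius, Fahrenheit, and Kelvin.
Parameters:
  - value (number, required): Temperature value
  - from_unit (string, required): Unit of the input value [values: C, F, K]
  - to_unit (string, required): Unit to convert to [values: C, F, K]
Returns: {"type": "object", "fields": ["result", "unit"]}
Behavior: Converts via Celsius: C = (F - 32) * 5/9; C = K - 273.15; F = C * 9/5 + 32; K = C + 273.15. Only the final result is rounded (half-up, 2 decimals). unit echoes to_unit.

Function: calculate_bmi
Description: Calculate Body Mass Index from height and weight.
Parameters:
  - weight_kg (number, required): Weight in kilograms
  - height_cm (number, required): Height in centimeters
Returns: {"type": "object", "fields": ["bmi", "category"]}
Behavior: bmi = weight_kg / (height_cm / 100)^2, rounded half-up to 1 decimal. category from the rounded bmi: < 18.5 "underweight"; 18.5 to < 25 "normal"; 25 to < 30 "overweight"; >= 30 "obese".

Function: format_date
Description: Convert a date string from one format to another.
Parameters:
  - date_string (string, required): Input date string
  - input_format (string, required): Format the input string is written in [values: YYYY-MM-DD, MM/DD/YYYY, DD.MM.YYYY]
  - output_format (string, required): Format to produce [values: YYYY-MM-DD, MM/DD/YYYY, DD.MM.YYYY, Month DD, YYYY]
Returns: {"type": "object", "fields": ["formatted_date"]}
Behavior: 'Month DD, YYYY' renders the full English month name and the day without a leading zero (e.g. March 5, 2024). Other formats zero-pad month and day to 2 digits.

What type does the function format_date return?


The format_date spec declares Returns: {"type": "object", "fields": ["formatted_date"]}
Type:
object


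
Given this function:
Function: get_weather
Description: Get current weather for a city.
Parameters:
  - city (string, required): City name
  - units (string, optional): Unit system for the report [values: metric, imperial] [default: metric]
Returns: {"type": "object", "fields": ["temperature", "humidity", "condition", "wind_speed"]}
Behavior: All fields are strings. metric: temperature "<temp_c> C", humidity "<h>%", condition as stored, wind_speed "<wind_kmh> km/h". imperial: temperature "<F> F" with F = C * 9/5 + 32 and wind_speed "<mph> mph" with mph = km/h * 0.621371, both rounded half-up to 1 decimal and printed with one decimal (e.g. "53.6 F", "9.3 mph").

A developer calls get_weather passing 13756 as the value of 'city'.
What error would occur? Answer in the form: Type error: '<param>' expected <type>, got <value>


Spec: 'city' is declared as string; 13756 is an integer.
Type error: 'city' expected string, got 13756


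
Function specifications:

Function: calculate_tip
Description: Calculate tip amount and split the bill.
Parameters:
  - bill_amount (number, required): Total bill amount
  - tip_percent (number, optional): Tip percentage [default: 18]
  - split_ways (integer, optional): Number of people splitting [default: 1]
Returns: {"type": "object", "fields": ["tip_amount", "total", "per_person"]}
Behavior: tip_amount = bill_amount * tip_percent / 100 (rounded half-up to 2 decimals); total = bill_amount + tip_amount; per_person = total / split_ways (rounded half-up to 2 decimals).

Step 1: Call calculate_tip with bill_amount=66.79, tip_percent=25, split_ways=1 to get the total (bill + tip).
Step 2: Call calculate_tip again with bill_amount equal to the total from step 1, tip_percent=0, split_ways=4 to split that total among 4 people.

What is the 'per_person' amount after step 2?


Step 1: calculate_tip(bill_amount=66.79, tip_percent=25, split_ways=1)
  tip_amount = 66.79 * 25/100 = 16.6975 -> 16.70
  total = 66.79 + 16.70 = 83.49
  per_person = 83.49 / 1 = 83.49 -> 83.49
  -> total = 83.49
Step 2: calculate_tip(bill_amount=83.49, tip_percent=0, split_ways=4)
  tip_amount = 83.49 * 0/100 = 0 -> 0.00
  total = 83.49 + 0.00 = 83.49
  per_person = 83.49 / 4 = 20.8725 -> 20.87
  -> per_person = 20.87
$20.87
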